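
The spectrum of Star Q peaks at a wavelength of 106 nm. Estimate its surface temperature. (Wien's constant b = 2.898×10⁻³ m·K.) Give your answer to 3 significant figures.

2.73×10^4 K

T = b/λ_max = 2.898×10⁻³ / (106×10⁻⁹) = 2.734×10^4 K.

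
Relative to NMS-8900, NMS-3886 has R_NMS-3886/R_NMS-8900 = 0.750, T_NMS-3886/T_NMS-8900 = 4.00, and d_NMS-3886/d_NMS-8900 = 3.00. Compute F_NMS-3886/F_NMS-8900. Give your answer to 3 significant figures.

L_NMS-3886/L_NMS-8900 = (R_NMS-3886/R_NMS-8900)²(T_NMS-3886/T_NMS-8900)⁴ = (0.750)² × (4.00)⁴ = 144.0.
F_NMS-3886/F_NMS-8900 = (L_NMS-3886/L_NMS-8900)/(d_NMS-3886/d_NMS-8900)² = 144.0 / (3.00)² = 16.00.

16.0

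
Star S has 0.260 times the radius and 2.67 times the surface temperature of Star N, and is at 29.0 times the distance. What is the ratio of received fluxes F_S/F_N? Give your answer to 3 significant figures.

L_S/L_N = (R_S/R_N)²(T_S/T_N)⁴ = (0.260)² × (2.67)⁴ = 3.436.
F_S/F_N = (L_S/L_N)/(d_S/d_N)² = 3.436 / (29.0)² = 0.004085.

0.00409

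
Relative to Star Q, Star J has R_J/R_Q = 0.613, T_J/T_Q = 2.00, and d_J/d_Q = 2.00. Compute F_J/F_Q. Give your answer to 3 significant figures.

1.50

L_J/L_Q = (R_J/R_Q)²(T_J/T_Q)⁴ = (0.613)² × (2.00)⁴ = 6.012.
F_J/F_Q = (L_J/L_Q)/(d_J/d_Q)² = 6.012 / (2.00)² = 1.503.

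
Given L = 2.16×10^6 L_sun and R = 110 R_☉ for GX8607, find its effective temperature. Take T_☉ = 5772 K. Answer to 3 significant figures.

2.11×10^4 K

T/T_☉ = (L/L_☉)^(1/4) / (R/R_☉)^(1/2)
T = 5772 × (2.16×10^6)^(1/4) / √(110) = 5772 × 38.34 / 10.49 = 2.110×10^4 K.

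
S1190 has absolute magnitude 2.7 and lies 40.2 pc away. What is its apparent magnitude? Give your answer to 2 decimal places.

5.72

m = M + 5 log₁₀(d/10 pc) = 2.7 + 5 log₁₀(40.2/10)
  = 2.7 + 5 × 0.604 = 2.7 + 3.02 = 5.72.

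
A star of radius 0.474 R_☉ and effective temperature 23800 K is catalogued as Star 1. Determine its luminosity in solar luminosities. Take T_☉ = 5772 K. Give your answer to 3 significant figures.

L/L_☉ = (R/R_☉)² (T/T_☉)⁴ = (0.474)² × (23800/5772)⁴
       = 0.2247 × (4.123)⁴ = 0.2247 × 289.1 = 64.95.

64.9 solar luminosities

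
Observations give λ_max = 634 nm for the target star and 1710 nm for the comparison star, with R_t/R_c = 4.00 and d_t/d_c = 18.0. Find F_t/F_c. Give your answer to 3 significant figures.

Wien's law: T_t/T_c = λ_c/λ_t = 1710/634 = 2.697.
L_t/L_c = (R_t/R_c)²(T_t/T_c)⁴ = (4.00)²(2.697)⁴ = 846.7.
F_t/F_c = (L_t/L_c)/(d_t/d_c)² = 846.7/(18.0)² = 2.613.

2.61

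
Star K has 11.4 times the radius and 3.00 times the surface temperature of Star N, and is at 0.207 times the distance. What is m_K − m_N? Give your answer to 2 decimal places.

-13.48

L_K/L_N = (11.4)²(3.00)⁴ = 1.053×10^4.
F_K/F_N = (L_K/L_N)/(d_K/d_N)² = 1.053×10^4/0.04285 = 2.457×10^5.
m_K − m_N = −2.5 log₁₀(2.457×10^5) = -13.48.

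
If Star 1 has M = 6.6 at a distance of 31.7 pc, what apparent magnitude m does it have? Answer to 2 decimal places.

9.11

m = M + 5 log₁₀(d/10 pc) = 6.6 + 5 log₁₀(31.7/10)
  = 6.6 + 5 × 0.501 = 6.6 + 2.51 = 9.11.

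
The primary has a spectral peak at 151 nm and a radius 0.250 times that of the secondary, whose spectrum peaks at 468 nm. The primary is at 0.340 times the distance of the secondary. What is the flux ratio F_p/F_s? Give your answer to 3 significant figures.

Wien's law: T_p/T_s = λ_s/λ_p = 468/151 = 3.099.
L_p/L_s = (R_p/R_s)²(T_p/T_s)⁴ = (0.250)²(3.099)⁴ = 5.767.
F_p/F_s = (L_p/L_s)/(d_p/d_s)² = 5.767/(0.340)² = 49.89.

49.9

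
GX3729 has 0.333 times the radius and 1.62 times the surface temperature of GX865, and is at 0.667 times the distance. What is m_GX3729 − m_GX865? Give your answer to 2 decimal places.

L_GX3729/L_GX865 = (0.333)²(1.62)⁴ = 0.7637.
F_GX3729/F_GX865 = (L_GX3729/L_GX865)/(d_GX3729/d_GX865)² = 0.7637/0.4449 = 1.717.
m_GX3729 − m_GX865 = −2.5 log₁₀(1.717) = -0.59.

-0.59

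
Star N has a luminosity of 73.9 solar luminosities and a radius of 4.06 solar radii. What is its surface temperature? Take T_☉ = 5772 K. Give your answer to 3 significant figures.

T/T_☉ = (L/L_☉)^(1/4) / (R/R_☉)^(1/2)
T = 5772 × (73.9)^(1/4) / √(4.06) = 5772 × 2.932 / 2.015 = 8399 K.

8.40×10^3 K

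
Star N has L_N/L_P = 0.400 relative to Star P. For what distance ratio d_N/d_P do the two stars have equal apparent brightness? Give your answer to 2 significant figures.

0.63

Equal flux requires L_N/d_N² = L_P/d_P², so d_N/d_P = √(L_N/L_P)
= √(0.400) = 0.6325.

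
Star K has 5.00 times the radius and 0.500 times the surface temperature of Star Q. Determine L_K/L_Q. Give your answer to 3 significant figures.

1.56

From the Stefan–Boltzmann law, L ∝ R²T⁴, so
L_K/L_Q = (R_K/R_Q)² (T_K/T_Q)⁴ = (5.00)² × (0.500)⁴ = 25.00 × 0.06250 = 1.562.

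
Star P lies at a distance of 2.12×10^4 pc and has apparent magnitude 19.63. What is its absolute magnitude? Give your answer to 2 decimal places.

3.00

M = m − 5 log₁₀(d/10 pc) = 19.63 − 5 log₁₀(2.12×10^4/10)
  = 19.63 − 5 × 3.326 = 19.63 − 16.63 = 3.00.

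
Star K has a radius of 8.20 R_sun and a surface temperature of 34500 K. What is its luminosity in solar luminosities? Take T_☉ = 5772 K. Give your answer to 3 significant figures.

8.58×10^4 solar luminosities

L/L_☉ = (R/R_☉)² (T/T_☉)⁴ = (8.20)² × (34500/5772)⁴
       = 67.24 × (5.977)⁴ = 67.24 × 1276 = 8.582×10^4.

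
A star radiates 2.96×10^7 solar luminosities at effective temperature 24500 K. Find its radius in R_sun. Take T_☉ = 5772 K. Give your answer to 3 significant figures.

302 R_sun

R/R_☉ = √(L/L_☉) / (T/T_☉)² = √(2.96×10^7) / (4.245)²
       = 5441 / 18.02 = 302.0.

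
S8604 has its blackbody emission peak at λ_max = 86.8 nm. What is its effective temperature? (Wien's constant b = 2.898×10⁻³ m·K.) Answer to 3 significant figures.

3.34×10^4 K

T = b/λ_max = 2.898×10⁻³ / (86.8×10⁻⁹) = 3.339×10^4 K.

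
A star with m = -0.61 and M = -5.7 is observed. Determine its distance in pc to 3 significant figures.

104 pc

m − M = 5 log₁₀(d/10 pc)
-0.61 − (-5.7) = 5.09 = 5 log₁₀(d/10)
d = 10 × 10^(5.09/5) = 10 × 10^1.018 = 104.2 pc.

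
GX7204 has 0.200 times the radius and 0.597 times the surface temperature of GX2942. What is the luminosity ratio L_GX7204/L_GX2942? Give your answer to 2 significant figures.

0.0051

From the Stefan–Boltzmann law, L ∝ R²T⁴, so
L_GX7204/L_GX2942 = (R_GX7204/R_GX2942)² (T_GX7204/T_GX2942)⁴ = (0.200)² × (0.597)⁴ = 0.04000 × 0.1270 = 0.005081.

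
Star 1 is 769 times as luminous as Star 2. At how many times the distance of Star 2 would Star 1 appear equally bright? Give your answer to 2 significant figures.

Equal flux requires L_1/d_1² = L_2/d_2², so d_1/d_2 = √(L_1/L_2)
= √(769) = 27.73.

28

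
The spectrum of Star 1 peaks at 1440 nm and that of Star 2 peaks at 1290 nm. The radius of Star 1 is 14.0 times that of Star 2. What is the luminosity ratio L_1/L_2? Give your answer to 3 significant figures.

126

Wien's law gives T ∝ 1/λ_max, so T_1/T_2 = λ_2/λ_1 = 1290/1440 = 0.8958.
Then L ∝ R²T⁴ gives L_1/L_2 = (14.0)² × (0.8958)⁴ = 196.0 × 0.6440 = 126.2.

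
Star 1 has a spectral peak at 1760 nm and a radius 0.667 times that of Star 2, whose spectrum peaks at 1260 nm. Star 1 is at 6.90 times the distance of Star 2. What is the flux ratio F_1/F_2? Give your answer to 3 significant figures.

Wien's law: T_1/T_2 = λ_2/λ_1 = 1260/1760 = 0.7159.
L_1/L_2 = (R_1/R_2)²(T_1/T_2)⁴ = (0.667)²(0.7159)⁴ = 0.1169.
F_1/F_2 = (L_1/L_2)/(d_1/d_2)² = 0.1169/(6.90)² = 0.002455.

0.00245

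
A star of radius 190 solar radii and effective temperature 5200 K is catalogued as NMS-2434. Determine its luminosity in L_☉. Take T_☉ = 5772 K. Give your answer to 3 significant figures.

2.38×10^4 L_☉

L/L_☉ = (R/R_☉)² (T/T_☉)⁴ = (190)² × (5200/5772)⁴
       = 3.610×10^4 × (0.9009)⁴ = 3.610×10^4 × 0.6587 = 2.378×10^4.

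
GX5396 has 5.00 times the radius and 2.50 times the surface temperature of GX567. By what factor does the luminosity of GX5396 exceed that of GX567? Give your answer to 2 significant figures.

9.8×10^2

From the Stefan–Boltzmann law, L ∝ R²T⁴, so
L_GX5396/L_GX567 = (R_GX5396/R_GX567)² (T_GX5396/T_GX567)⁴ = (5.00)² × (2.50)⁴ = 25.00 × 39.06 = 976.6.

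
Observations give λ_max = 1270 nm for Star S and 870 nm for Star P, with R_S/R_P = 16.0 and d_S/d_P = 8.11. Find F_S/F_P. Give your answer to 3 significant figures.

0.857

Wien's law: T_S/T_P = λ_P/λ_S = 870/1270 = 0.6850.
L_S/L_P = (R_S/R_P)²(T_S/T_P)⁴ = (16.0)²(0.6850)⁴ = 56.38.
F_S/F_P = (L_S/L_P)/(d_S/d_P)² = 56.38/(8.11)² = 0.8572.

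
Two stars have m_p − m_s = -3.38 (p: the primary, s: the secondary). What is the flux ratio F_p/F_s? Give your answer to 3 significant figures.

F_p/F_s = 10^(−(m_p − m_s)/2.5) = 10^(3.38/2.5) = 10^1.352 = 22.49.

22.5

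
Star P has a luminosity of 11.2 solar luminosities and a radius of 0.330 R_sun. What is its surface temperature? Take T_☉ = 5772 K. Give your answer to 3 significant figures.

T/T_☉ = (L/L_☉)^(1/4) / (R/R_☉)^(1/2)
T = 5772 × (11.2)^(1/4) / √(0.330) = 5772 × 1.829 / 0.5745 = 1.838×10^4 K.

1.84×10^4 K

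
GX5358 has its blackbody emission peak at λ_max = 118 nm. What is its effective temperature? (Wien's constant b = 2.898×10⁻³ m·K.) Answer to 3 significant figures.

2.46×10^4 K

T = b/λ_max = 2.898×10⁻³ / (118×10⁻⁹) = 2.456×10^4 K.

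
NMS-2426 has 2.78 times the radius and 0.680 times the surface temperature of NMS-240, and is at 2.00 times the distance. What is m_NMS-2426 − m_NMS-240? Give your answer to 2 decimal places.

L_NMS-2426/L_NMS-240 = (2.78)²(0.680)⁴ = 1.652.
F_NMS-2426/F_NMS-240 = (L_NMS-2426/L_NMS-240)/(d_NMS-2426/d_NMS-240)² = 1.652/4.000 = 0.4131.
m_NMS-2426 − m_NMS-240 = −2.5 log₁₀(0.4131) = 0.96.

0.96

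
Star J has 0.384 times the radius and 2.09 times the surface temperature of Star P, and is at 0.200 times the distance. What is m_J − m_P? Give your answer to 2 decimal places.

-4.62

L_J/L_P = (0.384)²(2.09)⁴ = 2.814.
F_J/F_P = (L_J/L_P)/(d_J/d_P)² = 2.814/0.04000 = 70.34.
m_J − m_P = −2.5 log₁₀(70.34) = -4.62.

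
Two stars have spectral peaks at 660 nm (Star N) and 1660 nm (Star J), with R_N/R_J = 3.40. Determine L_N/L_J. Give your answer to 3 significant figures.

Wien's law gives T ∝ 1/λ_max, so T_N/T_J = λ_J/λ_N = 1660/660 = 2.515.
Then L ∝ R²T⁴ gives L_N/L_J = (3.40)² × (2.515)⁴ = 11.56 × 40.02 = 462.6.

463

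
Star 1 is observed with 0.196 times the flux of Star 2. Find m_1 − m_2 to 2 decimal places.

m_1 − m_2 = −2.5 log₁₀(F_1/F_2) = −2.5 log₁₀(0.196) = −2.5 × (-0.708) = 1.769.

1.77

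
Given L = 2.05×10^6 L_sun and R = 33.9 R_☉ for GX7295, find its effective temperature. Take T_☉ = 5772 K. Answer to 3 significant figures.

3.75×10^4 K

T/T_☉ = (L/L_☉)^(1/4) / (R/R_☉)^(1/2)
T = 5772 × (2.05×10^6)^(1/4) / √(33.9) = 5772 × 37.84 / 5.822 = 3.751×10^4 K.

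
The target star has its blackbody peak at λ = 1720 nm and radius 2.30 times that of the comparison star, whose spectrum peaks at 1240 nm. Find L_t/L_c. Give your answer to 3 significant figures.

1.43

Wien's law gives T ∝ 1/λ_max, so T_t/T_c = λ_c/λ_t = 1240/1720 = 0.7209.
Then L ∝ R²T⁴ gives L_t/L_c = (2.30)² × (0.7209)⁴ = 5.290 × 0.2701 = 1.429.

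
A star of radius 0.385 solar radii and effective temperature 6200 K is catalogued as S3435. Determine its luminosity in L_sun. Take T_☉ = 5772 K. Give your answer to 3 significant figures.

0.197 L_sun

L/L_☉ = (R/R_☉)² (T/T_☉)⁴ = (0.385)² × (6200/5772)⁴
       = 0.1482 × (1.074)⁴ = 0.1482 × 1.331 = 0.1973.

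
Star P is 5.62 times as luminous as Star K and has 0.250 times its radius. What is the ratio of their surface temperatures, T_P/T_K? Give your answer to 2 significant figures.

L ∝ R²T⁴ gives T ∝ (L/R²)^(1/4), so
T_P/T_K = (5.62 / 0.250²)^(1/4) = (89.92)^(1/4) = 3.079.

3.1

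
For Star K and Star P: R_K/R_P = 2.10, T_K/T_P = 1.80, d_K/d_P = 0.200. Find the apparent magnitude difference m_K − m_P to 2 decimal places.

L_K/L_P = (2.10)²(1.80)⁴ = 46.29.
F_K/F_P = (L_K/L_P)/(d_K/d_P)² = 46.29/0.04000 = 1157.
m_K − m_P = −2.5 log₁₀(1157) = -7.66.

-7.66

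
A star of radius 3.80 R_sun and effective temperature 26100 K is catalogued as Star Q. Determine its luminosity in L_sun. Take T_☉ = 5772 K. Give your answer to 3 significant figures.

L/L_☉ = (R/R_☉)² (T/T_☉)⁴ = (3.80)² × (26100/5772)⁴
       = 14.44 × (4.522)⁴ = 14.44 × 418.1 = 6037.

6.04×10^3 L_sun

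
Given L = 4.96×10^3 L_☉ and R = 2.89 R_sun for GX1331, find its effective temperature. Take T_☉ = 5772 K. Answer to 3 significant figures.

2.85×10^4 K

T/T_☉ = (L/L_☉)^(1/4) / (R/R_☉)^(1/2)
T = 5772 × (4.96×10^3)^(1/4) / √(2.89) = 5772 × 8.392 / 1.700 = 2.849×10^4 K.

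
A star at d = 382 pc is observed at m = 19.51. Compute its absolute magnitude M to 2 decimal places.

11.60

M = m − 5 log₁₀(d/10 pc) = 19.51 − 5 log₁₀(382/10)
  = 19.51 − 5 × 1.582 = 19.51 − 7.91 = 11.60.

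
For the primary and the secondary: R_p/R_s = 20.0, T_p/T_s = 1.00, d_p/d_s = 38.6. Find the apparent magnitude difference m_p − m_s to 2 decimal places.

L_p/L_s = (20.0)²(1.00)⁴ = 400.0.
F_p/F_s = (L_p/L_s)/(d_p/d_s)² = 400.0/1490 = 0.2685.
m_p − m_s = −2.5 log₁₀(0.2685) = 1.43.

1.43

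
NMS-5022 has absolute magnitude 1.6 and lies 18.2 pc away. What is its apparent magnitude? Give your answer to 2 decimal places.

m = M + 5 log₁₀(d/10 pc) = 1.6 + 5 log₁₀(18.2/10)
  = 1.6 + 5 × 0.260 = 1.6 + 1.30 = 2.90.

2.90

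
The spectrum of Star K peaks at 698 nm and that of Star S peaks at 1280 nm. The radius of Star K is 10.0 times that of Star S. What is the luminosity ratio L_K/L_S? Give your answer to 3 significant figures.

Wien's law gives T ∝ 1/λ_max, so T_K/T_S = λ_S/λ_K = 1280/698 = 1.834.
Then L ∝ R²T⁴ gives L_K/L_S = (10.0)² × (1.834)⁴ = 100.0 × 11.31 = 1131.

1.13×10^3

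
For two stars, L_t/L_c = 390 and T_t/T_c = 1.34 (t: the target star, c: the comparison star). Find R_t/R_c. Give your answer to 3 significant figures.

11.0

L ∝ R²T⁴ gives R ∝ √L / T², so
R_t/R_c = √(390) / (1.34)² = 19.75 / 1.796 = 11.00.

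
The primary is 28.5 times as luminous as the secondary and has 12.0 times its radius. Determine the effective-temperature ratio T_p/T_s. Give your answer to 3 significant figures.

L ∝ R²T⁴ gives T ∝ (L/R²)^(1/4), so
T_p/T_s = (28.5 / 12.0²)^(1/4) = (0.1979)^(1/4) = 0.6670.

0.667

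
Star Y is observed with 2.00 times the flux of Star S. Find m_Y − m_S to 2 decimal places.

-0.75

m_Y − m_S = −2.5 log₁₀(F_Y/F_S) = −2.5 log₁₀(2.00) = −2.5 × (0.301) = -0.753.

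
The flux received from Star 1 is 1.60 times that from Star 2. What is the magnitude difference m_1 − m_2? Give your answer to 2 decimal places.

-0.51

m_1 − m_2 = −2.5 log₁₀(F_1/F_2) = −2.5 log₁₀(1.60) = −2.5 × (0.204) = -0.510.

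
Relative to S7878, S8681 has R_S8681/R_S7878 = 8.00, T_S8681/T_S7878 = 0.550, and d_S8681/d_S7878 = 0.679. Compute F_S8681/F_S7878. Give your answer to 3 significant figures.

L_S8681/L_S7878 = (R_S8681/R_S7878)²(T_S8681/T_S7878)⁴ = (8.00)² × (0.550)⁴ = 5.856.
F_S8681/F_S7878 = (L_S8681/L_S7878)/(d_S8681/d_S7878)² = 5.856 / (0.679)² = 12.70.

12.7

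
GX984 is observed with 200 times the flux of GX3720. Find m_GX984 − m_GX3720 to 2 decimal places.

-5.75

m_GX984 − m_GX3720 = −2.5 log₁₀(F_GX984/F_GX3720) = −2.5 log₁₀(200) = −2.5 × (2.301) = -5.753.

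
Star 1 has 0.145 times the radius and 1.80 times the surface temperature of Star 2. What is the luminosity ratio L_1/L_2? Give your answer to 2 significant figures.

From the Stefan–Boltzmann law, L ∝ R²T⁴, so
L_1/L_2 = (R_1/R_2)² (T_1/T_2)⁴ = (0.145)² × (1.80)⁴ = 0.02102 × 10.50 = 0.2207.

0.22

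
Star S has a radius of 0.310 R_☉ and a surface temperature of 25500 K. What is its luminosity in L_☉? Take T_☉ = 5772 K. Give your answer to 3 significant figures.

L/L_☉ = (R/R_☉)² (T/T_☉)⁴ = (0.310)² × (25500/5772)⁴
       = 0.09610 × (4.418)⁴ = 0.09610 × 380.9 = 36.61.

36.6 L_☉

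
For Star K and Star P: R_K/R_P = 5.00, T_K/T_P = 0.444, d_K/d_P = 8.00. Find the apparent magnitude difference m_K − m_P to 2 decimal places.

L_K/L_P = (5.00)²(0.444)⁴ = 0.9716.
F_K/F_P = (L_K/L_P)/(d_K/d_P)² = 0.9716/64.00 = 0.01518.
m_K − m_P = −2.5 log₁₀(0.01518) = 4.55.

4.55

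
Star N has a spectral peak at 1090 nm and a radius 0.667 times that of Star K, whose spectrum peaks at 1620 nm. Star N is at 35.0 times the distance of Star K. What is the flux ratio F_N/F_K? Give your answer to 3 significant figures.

0.00177

Wien's law: T_N/T_K = λ_K/λ_N = 1620/1090 = 1.486.
L_N/L_K = (R_N/R_K)²(T_N/T_K)⁴ = (0.667)²(1.486)⁴ = 2.171.
F_N/F_K = (L_N/L_K)/(d_N/d_K)² = 2.171/(35.0)² = 0.001772.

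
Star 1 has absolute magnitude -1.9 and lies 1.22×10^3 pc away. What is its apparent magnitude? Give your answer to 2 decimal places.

8.53

m = M + 5 log₁₀(d/10 pc) = -1.9 + 5 log₁₀(1.22×10^3/10)
  = -1.9 + 5 × 2.086 = -1.9 + 10.43 = 8.53.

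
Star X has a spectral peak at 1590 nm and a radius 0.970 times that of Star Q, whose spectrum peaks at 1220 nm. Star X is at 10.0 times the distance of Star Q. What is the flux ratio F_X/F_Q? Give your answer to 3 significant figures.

Wien's law: T_X/T_Q = λ_Q/λ_X = 1220/1590 = 0.7673.
L_X/L_Q = (R_X/R_Q)²(T_X/T_Q)⁴ = (0.970)²(0.7673)⁴ = 0.3261.
F_X/F_Q = (L_X/L_Q)/(d_X/d_Q)² = 0.3261/(10.0)² = 0.003261.

0.00326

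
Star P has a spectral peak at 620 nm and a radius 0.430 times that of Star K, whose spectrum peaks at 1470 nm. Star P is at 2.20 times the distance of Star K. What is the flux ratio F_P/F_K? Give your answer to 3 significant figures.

1.21

Wien's law: T_P/T_K = λ_K/λ_P = 1470/620 = 2.371.
L_P/L_K = (R_P/R_K)²(T_P/T_K)⁴ = (0.430)²(2.371)⁴ = 5.843.
F_P/F_K = (L_P/L_K)/(d_P/d_K)² = 5.843/(2.20)² = 1.207.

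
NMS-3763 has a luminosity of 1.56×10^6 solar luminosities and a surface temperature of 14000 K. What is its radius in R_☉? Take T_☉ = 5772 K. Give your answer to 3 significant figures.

212 R_☉

R/R_☉ = √(L/L_☉) / (T/T_☉)² = √(1.56×10^6) / (2.426)²
       = 1249 / 5.883 = 212.3.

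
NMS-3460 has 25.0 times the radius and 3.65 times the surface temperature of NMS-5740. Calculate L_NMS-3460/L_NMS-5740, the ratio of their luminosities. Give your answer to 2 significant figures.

1.1×10^5

From the Stefan–Boltzmann law, L ∝ R²T⁴, so
L_NMS-3460/L_NMS-5740 = (R_NMS-3460/R_NMS-5740)² (T_NMS-3460/T_NMS-5740)⁴ = (25.0)² × (3.65)⁴ = 625.0 × 177.5 = 1.109×10^5.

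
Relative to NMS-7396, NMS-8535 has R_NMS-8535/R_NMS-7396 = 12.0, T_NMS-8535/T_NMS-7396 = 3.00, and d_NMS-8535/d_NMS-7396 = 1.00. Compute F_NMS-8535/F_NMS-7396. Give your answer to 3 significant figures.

L_NMS-8535/L_NMS-7396 = (R_NMS-8535/R_NMS-7396)²(T_NMS-8535/T_NMS-7396)⁴ = (12.0)² × (3.00)⁴ = 1.166×10^4.
F_NMS-8535/F_NMS-7396 = (L_NMS-8535/L_NMS-7396)/(d_NMS-8535/d_NMS-7396)² = 1.166×10^4 / (1.00)² = 1.166×10^4.

1.17×10^4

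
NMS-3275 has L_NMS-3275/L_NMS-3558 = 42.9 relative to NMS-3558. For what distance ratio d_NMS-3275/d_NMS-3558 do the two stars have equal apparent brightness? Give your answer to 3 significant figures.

Equal flux requires L_NMS-3275/d_NMS-3275² = L_NMS-3558/d_NMS-3558², so d_NMS-3275/d_NMS-3558 = √(L_NMS-3275/L_NMS-3558)
= √(42.9) = 6.550.

6.55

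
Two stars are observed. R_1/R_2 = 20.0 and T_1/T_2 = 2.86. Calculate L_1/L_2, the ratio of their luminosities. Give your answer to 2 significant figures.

2.7×10^4

From the Stefan–Boltzmann law, L ∝ R²T⁴, so
L_1/L_2 = (R_1/R_2)² (T_1/T_2)⁴ = (20.0)² × (2.86)⁴ = 400.0 × 66.91 = 2.676×10^4.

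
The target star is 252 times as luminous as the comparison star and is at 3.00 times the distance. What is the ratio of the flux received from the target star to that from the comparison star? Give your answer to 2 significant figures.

F = L/(4πd²), so F_t/F_c = (L_t/L_c) / (d_t/d_c)²
= 252 / (3.00)² = 252 / 9.000 = 28.00.

28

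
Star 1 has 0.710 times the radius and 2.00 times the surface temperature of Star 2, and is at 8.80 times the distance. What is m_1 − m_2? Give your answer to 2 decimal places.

L_1/L_2 = (0.710)²(2.00)⁴ = 8.066.
F_1/F_2 = (L_1/L_2)/(d_1/d_2)² = 8.066/77.44 = 0.1042.
m_1 − m_2 = −2.5 log₁₀(0.1042) = 2.46.

2.46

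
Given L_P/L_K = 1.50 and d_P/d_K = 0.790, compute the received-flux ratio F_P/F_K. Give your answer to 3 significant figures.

F = L/(4πd²), so F_P/F_K = (L_P/L_K) / (d_P/d_K)²
= 1.50 / (0.790)² = 1.50 / 0.6241 = 2.403.

2.40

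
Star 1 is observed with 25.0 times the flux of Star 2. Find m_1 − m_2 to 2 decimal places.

m_1 − m_2 = −2.5 log₁₀(F_1/F_2) = −2.5 log₁₀(25.0) = −2.5 × (1.398) = -3.495.

-3.49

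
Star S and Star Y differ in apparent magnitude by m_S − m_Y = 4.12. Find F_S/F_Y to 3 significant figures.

0.0225

F_S/F_Y = 10^(−(m_S − m_Y)/2.5) = 10^(-4.12/2.5) = 10^-1.648 = 0.02249.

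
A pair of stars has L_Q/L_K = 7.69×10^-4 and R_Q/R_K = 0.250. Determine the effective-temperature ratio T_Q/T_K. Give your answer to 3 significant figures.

0.333

L ∝ R²T⁴ gives T ∝ (L/R²)^(1/4), so
T_Q/T_K = (7.69×10^-4 / 0.250²)^(1/4) = (0.01230)^(1/4) = 0.3331.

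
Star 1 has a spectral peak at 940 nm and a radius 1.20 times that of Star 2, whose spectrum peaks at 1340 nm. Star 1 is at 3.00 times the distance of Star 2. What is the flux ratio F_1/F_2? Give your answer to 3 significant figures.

0.661

Wien's law: T_1/T_2 = λ_2/λ_1 = 1340/940 = 1.426.
L_1/L_2 = (R_1/R_2)²(T_1/T_2)⁴ = (1.20)²(1.426)⁴ = 5.947.
F_1/F_2 = (L_1/L_2)/(d_1/d_2)² = 5.947/(3.00)² = 0.6607.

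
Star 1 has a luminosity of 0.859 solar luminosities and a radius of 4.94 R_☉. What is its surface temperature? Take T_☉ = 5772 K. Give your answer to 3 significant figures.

2.50×10^3 K

T/T_☉ = (L/L_☉)^(1/4) / (R/R_☉)^(1/2)
T = 5772 × (0.859)^(1/4) / √(4.94) = 5772 × 0.9627 / 2.223 = 2500 K.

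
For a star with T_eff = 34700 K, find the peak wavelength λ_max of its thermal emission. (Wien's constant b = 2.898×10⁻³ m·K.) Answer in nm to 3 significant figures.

λ_max = b/T = 2.898×10⁻³ / 34700 = 8.35×10^-8 m = 83.52 nm.

83.5 nm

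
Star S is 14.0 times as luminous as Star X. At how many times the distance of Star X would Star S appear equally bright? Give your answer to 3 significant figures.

3.74

Equal flux requires L_S/d_S² = L_X/d_X², so d_S/d_X = √(L_S/L_X)
= √(14.0) = 3.742.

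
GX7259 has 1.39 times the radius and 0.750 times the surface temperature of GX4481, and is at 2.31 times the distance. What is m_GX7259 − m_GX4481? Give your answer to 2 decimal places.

L_GX7259/L_GX4481 = (1.39)²(0.750)⁴ = 0.6113.
F_GX7259/F_GX4481 = (L_GX7259/L_GX4481)/(d_GX7259/d_GX4481)² = 0.6113/5.336 = 0.1146.
m_GX7259 − m_GX4481 = −2.5 log₁₀(0.1146) = 2.35.

2.35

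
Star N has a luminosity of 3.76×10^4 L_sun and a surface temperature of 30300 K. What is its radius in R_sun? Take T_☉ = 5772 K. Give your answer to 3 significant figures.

7.04 R_sun

R/R_☉ = √(L/L_☉) / (T/T_☉)² = √(3.76×10^4) / (5.249)²
       = 193.9 / 27.56 = 7.037.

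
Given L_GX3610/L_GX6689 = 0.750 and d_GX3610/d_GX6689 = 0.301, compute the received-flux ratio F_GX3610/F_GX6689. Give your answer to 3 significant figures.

F = L/(4πd²), so F_GX3610/F_GX6689 = (L_GX3610/L_GX6689) / (d_GX3610/d_GX6689)²
= 0.750 / (0.301)² = 0.750 / 0.09060 = 8.278.

8.28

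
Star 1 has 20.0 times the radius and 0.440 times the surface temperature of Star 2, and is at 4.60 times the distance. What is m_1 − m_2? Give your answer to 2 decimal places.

0.37

L_1/L_2 = (20.0)²(0.440)⁴ = 14.99.
F_1/F_2 = (L_1/L_2)/(d_1/d_2)² = 14.99/21.16 = 0.7085.
m_1 − m_2 = −2.5 log₁₀(0.7085) = 0.37.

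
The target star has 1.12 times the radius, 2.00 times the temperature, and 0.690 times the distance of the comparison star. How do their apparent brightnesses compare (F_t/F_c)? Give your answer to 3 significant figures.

L_t/L_c = (R_t/R_c)²(T_t/T_c)⁴ = (1.12)² × (2.00)⁴ = 20.07.
F_t/F_c = (L_t/L_c)/(d_t/d_c)² = 20.07 / (0.690)² = 42.16.

42.2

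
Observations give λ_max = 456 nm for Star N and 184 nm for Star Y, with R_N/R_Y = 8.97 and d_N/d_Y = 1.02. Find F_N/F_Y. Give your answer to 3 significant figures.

Wien's law: T_N/T_Y = λ_Y/λ_N = 184/456 = 0.4035.
L_N/L_Y = (R_N/R_Y)²(T_N/T_Y)⁴ = (8.97)²(0.4035)⁴ = 2.133.
F_N/F_Y = (L_N/L_Y)/(d_N/d_Y)² = 2.133/(1.02)² = 2.050.

2.05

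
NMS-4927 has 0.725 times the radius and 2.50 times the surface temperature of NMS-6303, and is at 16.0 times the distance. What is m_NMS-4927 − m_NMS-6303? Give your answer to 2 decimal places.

L_NMS-4927/L_NMS-6303 = (0.725)²(2.50)⁴ = 20.53.
F_NMS-4927/F_NMS-6303 = (L_NMS-4927/L_NMS-6303)/(d_NMS-4927/d_NMS-6303)² = 20.53/256.0 = 0.08020.
m_NMS-4927 − m_NMS-6303 = −2.5 log₁₀(0.08020) = 2.74.

2.74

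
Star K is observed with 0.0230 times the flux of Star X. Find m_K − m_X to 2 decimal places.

m_K − m_X = −2.5 log₁₀(F_K/F_X) = −2.5 log₁₀(0.0230) = −2.5 × (-1.638) = 4.096.

4.10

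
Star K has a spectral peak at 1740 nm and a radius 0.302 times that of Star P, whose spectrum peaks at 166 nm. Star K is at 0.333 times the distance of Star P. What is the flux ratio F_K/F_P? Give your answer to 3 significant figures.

6.81×10^-5

Wien's law: T_K/T_P = λ_P/λ_K = 166/1740 = 0.09540.
L_K/L_P = (R_K/R_P)²(T_K/T_P)⁴ = (0.302)²(0.09540)⁴ = 7.555×10^-6.
F_K/F_P = (L_K/L_P)/(d_K/d_P)² = 7.555×10^-6/(0.333)² = 6.813×10^-5.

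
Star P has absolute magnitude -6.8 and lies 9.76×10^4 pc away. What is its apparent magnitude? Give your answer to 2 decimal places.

13.15

m = M + 5 log₁₀(d/10 pc) = -6.8 + 5 log₁₀(9.76×10^4/10)
  = -6.8 + 5 × 3.989 = -6.8 + 19.95 = 13.15.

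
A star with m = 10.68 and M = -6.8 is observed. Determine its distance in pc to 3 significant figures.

3.13×10^4 pc

m − M = 5 log₁₀(d/10 pc)
10.68 − (-6.8) = 17.48 = 5 log₁₀(d/10)
d = 10 × 10^(17.48/5) = 10 × 10^3.496 = 3.133×10^4 pc.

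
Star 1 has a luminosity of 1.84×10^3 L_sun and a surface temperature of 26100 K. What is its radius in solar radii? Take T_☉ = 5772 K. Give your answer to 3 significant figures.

R/R_☉ = √(L/L_☉) / (T/T_☉)² = √(1.84×10^3) / (4.522)²
       = 42.90 / 20.45 = 2.098.

2.10 solar radii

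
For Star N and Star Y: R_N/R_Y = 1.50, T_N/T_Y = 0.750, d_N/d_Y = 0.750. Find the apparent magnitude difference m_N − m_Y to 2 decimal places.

L_N/L_Y = (1.50)²(0.750)⁴ = 0.7119.
F_N/F_Y = (L_N/L_Y)/(d_N/d_Y)² = 0.7119/0.5625 = 1.266.
m_N − m_Y = −2.5 log₁₀(1.266) = -0.26.

-0.26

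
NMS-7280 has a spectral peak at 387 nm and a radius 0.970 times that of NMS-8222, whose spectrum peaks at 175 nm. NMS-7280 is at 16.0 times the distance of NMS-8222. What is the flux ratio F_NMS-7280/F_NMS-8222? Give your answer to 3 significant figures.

1.54×10^-4

Wien's law: T_NMS-7280/T_NMS-8222 = λ_NMS-8222/λ_NMS-7280 = 175/387 = 0.4522.
L_NMS-7280/L_NMS-8222 = (R_NMS-7280/R_NMS-8222)²(T_NMS-7280/T_NMS-8222)⁴ = (0.970)²(0.4522)⁴ = 0.03934.
F_NMS-7280/F_NMS-8222 = (L_NMS-7280/L_NMS-8222)/(d_NMS-7280/d_NMS-8222)² = 0.03934/(16.0)² = 1.537×10^-4.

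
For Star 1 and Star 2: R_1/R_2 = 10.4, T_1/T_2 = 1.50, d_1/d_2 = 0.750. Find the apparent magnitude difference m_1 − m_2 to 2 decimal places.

L_1/L_2 = (10.4)²(1.50)⁴ = 547.6.
F_1/F_2 = (L_1/L_2)/(d_1/d_2)² = 547.6/0.5625 = 973.4.
m_1 − m_2 = −2.5 log₁₀(973.4) = -7.47.

-7.47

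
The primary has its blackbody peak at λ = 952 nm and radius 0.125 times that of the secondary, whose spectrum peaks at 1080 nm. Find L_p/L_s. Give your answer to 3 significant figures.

0.0259

Wien's law gives T ∝ 1/λ_max, so T_p/T_s = λ_s/λ_p = 1080/952 = 1.134.
Then L ∝ R²T⁴ gives L_p/L_s = (0.125)² × (1.134)⁴ = 0.01562 × 1.656 = 0.02588.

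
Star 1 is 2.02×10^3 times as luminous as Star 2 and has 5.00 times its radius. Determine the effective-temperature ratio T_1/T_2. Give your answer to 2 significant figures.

L ∝ R²T⁴ gives T ∝ (L/R²)^(1/4), so
T_1/T_2 = (2.02×10^3 / 5.00²)^(1/4) = (80.80)^(1/4) = 2.998.

3.0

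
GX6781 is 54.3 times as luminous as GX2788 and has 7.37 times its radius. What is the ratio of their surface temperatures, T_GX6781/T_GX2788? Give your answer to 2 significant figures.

L ∝ R²T⁴ gives T ∝ (L/R²)^(1/4), so
T_GX6781/T_GX2788 = (54.3 / 7.37²)^(1/4) = (0.9997)^(1/4) = 0.9999.

1.0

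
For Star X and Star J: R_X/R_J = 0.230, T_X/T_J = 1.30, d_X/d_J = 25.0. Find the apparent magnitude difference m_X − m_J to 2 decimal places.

9.04

L_X/L_J = (0.230)²(1.30)⁴ = 0.1511.
F_X/F_J = (L_X/L_J)/(d_X/d_J)² = 0.1511/625.0 = 2.417×10^-4.
m_X − m_J = −2.5 log₁₀(2.417×10^-4) = 9.04.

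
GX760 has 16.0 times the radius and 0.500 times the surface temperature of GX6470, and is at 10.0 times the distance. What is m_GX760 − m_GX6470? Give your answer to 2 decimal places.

L_GX760/L_GX6470 = (16.0)²(0.500)⁴ = 16.00.
F_GX760/F_GX6470 = (L_GX760/L_GX6470)/(d_GX760/d_GX6470)² = 16.00/100.0 = 0.1600.
m_GX760 − m_GX6470 = −2.5 log₁₀(0.1600) = 1.99.

1.99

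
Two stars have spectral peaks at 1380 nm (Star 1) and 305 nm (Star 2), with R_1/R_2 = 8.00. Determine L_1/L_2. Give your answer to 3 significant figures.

Wien's law gives T ∝ 1/λ_max, so T_1/T_2 = λ_2/λ_1 = 305/1380 = 0.2210.
Then L ∝ R²T⁴ gives L_1/L_2 = (8.00)² × (0.2210)⁴ = 64.00 × 0.002386 = 0.1527.

0.153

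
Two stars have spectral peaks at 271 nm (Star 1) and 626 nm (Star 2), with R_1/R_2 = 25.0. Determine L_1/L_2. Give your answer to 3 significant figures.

Wien's law gives T ∝ 1/λ_max, so T_1/T_2 = λ_2/λ_1 = 626/271 = 2.310.
Then L ∝ R²T⁴ gives L_1/L_2 = (25.0)² × (2.310)⁴ = 625.0 × 28.47 = 1.780×10^4.

1.78×10^4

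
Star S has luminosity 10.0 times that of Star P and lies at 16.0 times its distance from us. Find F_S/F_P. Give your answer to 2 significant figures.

0.039

F = L/(4πd²), so F_S/F_P = (L_S/L_P) / (d_S/d_P)²
= 10.0 / (16.0)² = 10.0 / 256.0 = 0.03906.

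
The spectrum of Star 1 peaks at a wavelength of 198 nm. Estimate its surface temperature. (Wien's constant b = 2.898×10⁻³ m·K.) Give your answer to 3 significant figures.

1.46×10^4 K

T = b/λ_max = 2.898×10⁻³ / (198×10⁻⁹) = 1.464×10^4 K.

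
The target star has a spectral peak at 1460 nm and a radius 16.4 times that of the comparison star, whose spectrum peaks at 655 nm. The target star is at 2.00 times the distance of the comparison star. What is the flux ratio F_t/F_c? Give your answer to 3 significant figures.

Wien's law: T_t/T_c = λ_c/λ_t = 655/1460 = 0.4486.
L_t/L_c = (R_t/R_c)²(T_t/T_c)⁴ = (16.4)²(0.4486)⁴ = 10.90.
F_t/F_c = (L_t/L_c)/(d_t/d_c)² = 10.90/(2.00)² = 2.724.

2.72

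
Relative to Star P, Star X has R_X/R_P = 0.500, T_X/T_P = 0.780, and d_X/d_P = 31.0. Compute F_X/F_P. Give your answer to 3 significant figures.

L_X/L_P = (R_X/R_P)²(T_X/T_P)⁴ = (0.500)² × (0.780)⁴ = 0.09254.
F_X/F_P = (L_X/L_P)/(d_X/d_P)² = 0.09254 / (31.0)² = 9.629×10^-5.

9.63×10^-5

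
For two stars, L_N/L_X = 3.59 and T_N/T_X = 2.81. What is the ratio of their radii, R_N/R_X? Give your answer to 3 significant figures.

0.240

L ∝ R²T⁴ gives R ∝ √L / T², so
R_N/R_X = √(3.59) / (2.81)² = 1.895 / 7.896 = 0.2400.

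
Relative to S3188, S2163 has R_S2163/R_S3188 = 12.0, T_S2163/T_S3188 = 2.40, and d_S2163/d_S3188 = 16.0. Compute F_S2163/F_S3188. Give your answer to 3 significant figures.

L_S2163/L_S3188 = (R_S2163/R_S3188)²(T_S2163/T_S3188)⁴ = (12.0)² × (2.40)⁴ = 4778.
F_S2163/F_S3188 = (L_S2163/L_S3188)/(d_S2163/d_S3188)² = 4778 / (16.0)² = 18.66.

18.7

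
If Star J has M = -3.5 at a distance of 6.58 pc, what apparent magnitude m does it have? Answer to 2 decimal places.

m = M + 5 log₁₀(d/10 pc) = -3.5 + 5 log₁₀(6.58/10)
  = -3.5 + 5 × -0.182 = -3.5 + -0.91 = -4.41.

-4.41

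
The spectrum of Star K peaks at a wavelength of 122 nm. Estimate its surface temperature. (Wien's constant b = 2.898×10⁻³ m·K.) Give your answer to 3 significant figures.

T = b/λ_max = 2.898×10⁻³ / (122×10⁻⁹) = 2.375×10^4 K.

2.38×10^4 K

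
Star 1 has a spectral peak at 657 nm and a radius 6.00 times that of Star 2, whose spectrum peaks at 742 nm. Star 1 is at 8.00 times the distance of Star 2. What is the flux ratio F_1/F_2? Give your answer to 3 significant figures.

0.915

Wien's law: T_1/T_2 = λ_2/λ_1 = 742/657 = 1.129.
L_1/L_2 = (R_1/R_2)²(T_1/T_2)⁴ = (6.00)²(1.129)⁴ = 58.57.
F_1/F_2 = (L_1/L_2)/(d_1/d_2)² = 58.57/(8.00)² = 0.9151.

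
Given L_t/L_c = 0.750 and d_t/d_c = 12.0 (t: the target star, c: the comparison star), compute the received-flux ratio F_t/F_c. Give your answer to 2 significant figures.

0.0052

F = L/(4πd²), so F_t/F_c = (L_t/L_c) / (d_t/d_c)²
= 0.750 / (12.0)² = 0.750 / 144.0 = 0.005208.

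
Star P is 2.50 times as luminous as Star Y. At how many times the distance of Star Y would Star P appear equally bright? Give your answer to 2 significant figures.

Equal flux requires L_P/d_P² = L_Y/d_Y², so d_P/d_Y = √(L_P/L_Y)
= √(2.50) = 1.581.

1.6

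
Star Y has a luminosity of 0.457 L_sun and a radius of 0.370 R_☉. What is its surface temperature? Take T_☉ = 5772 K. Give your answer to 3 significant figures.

T/T_☉ = (L/L_☉)^(1/4) / (R/R_☉)^(1/2)
T = 5772 × (0.457)^(1/4) / √(0.370) = 5772 × 0.8222 / 0.6083 = 7802 K.

7.80×10^3 K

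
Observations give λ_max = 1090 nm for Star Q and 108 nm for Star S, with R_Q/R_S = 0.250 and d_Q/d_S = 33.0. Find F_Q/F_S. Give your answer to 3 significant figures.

Wien's law: T_Q/T_S = λ_S/λ_Q = 108/1090 = 0.09908.
L_Q/L_S = (R_Q/R_S)²(T_Q/T_S)⁴ = (0.250)²(0.09908)⁴ = 6.024×10^-6.
F_Q/F_S = (L_Q/L_S)/(d_Q/d_S)² = 6.024×10^-6/(33.0)² = 5.531×10^-9.

5.53×10^-9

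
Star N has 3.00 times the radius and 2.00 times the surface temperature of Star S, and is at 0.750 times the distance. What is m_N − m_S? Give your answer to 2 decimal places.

L_N/L_S = (3.00)²(2.00)⁴ = 144.0.
F_N/F_S = (L_N/L_S)/(d_N/d_S)² = 144.0/0.5625 = 256.0.
m_N − m_S = −2.5 log₁₀(256.0) = -6.02.

-6.02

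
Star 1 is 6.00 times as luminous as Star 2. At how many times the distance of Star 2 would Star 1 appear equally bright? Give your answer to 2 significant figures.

Equal flux requires L_1/d_1² = L_2/d_2², so d_1/d_2 = √(L_1/L_2)
= √(6.00) = 2.449.

2.4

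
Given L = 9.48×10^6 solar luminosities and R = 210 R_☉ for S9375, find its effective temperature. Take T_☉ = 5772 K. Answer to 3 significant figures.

2.21×10^4 K

T/T_☉ = (L/L_☉)^(1/4) / (R/R_☉)^(1/2)
T = 5772 × (9.48×10^6)^(1/4) / √(210) = 5772 × 55.49 / 14.49 = 2.210×10^4 K.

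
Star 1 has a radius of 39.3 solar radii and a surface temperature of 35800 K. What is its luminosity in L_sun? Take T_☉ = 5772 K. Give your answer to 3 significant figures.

2.29×10^6 L_sun

L/L_☉ = (R/R_☉)² (T/T_☉)⁴ = (39.3)² × (35800/5772)⁴
       = 1544 × (6.202)⁴ = 1544 × 1480 = 2.286×10^6.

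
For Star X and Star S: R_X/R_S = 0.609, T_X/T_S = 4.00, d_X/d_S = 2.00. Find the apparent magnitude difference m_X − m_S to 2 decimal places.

L_X/L_S = (0.609)²(4.00)⁴ = 94.95.
F_X/F_S = (L_X/L_S)/(d_X/d_S)² = 94.95/4.000 = 23.74.
m_X − m_S = −2.5 log₁₀(23.74) = -3.44.

-3.44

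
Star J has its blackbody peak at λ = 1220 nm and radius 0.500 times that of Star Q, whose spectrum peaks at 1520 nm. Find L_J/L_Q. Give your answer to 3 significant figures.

0.602

Wien's law gives T ∝ 1/λ_max, so T_J/T_Q = λ_Q/λ_J = 1520/1220 = 1.246.
Then L ∝ R²T⁴ gives L_J/L_Q = (0.500)² × (1.246)⁴ = 0.2500 × 2.410 = 0.6024.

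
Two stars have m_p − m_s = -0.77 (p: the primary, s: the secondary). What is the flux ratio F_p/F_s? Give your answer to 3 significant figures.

2.03

F_p/F_s = 10^(−(m_p − m_s)/2.5) = 10^(0.77/2.5) = 10^0.308 = 2.032.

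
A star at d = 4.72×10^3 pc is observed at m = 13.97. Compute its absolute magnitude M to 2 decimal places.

M = m − 5 log₁₀(d/10 pc) = 13.97 − 5 log₁₀(4.72×10^3/10)
  = 13.97 − 5 × 2.674 = 13.97 − 13.37 = 0.60.

0.60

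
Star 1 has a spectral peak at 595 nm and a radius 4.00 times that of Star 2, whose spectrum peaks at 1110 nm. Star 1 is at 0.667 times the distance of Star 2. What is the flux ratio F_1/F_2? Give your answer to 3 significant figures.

436

Wien's law: T_1/T_2 = λ_2/λ_1 = 1110/595 = 1.866.
L_1/L_2 = (R_1/R_2)²(T_1/T_2)⁴ = (4.00)²(1.866)⁴ = 193.8.
F_1/F_2 = (L_1/L_2)/(d_1/d_2)² = 193.8/(0.667)² = 435.6.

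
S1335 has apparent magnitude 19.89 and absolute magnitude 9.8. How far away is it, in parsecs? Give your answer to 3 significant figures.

m − M = 5 log₁₀(d/10 pc)
19.89 − (9.8) = 10.09 = 5 log₁₀(d/10)
d = 10 × 10^(10.09/5) = 10 × 10^2.018 = 1042 pc.

1.04×10^3 pc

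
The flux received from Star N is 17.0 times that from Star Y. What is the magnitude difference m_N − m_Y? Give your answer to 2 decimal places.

m_N − m_Y = −2.5 log₁₀(F_N/F_Y) = −2.5 log₁₀(17.0) = −2.5 × (1.230) = -3.076.

-3.08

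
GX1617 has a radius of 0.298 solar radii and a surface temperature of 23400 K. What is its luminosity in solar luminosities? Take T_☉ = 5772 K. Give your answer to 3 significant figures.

24.0 solar luminosities

L/L_☉ = (R/R_☉)² (T/T_☉)⁴ = (0.298)² × (23400/5772)⁴
       = 0.08880 × (4.054)⁴ = 0.08880 × 270.1 = 23.99.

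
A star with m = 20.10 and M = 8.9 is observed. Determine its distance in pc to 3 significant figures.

1.74×10^3 pc

m − M = 5 log₁₀(d/10 pc)
20.10 − (8.9) = 11.20 = 5 log₁₀(d/10)
d = 10 × 10^(11.20/5) = 10 × 10^2.240 = 1738 pc.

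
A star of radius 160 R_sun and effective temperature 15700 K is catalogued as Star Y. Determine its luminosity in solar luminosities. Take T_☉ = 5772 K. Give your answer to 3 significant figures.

1.40×10^6 solar luminosities

L/L_☉ = (R/R_☉)² (T/T_☉)⁴ = (160)² × (15700/5772)⁴
       = 2.560×10^4 × (2.720)⁴ = 2.560×10^4 × 54.74 = 1.401×10^6.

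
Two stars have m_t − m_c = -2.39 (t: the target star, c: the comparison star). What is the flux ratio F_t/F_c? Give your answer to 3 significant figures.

F_t/F_c = 10^(−(m_t − m_c)/2.5) = 10^(2.39/2.5) = 10^0.956 = 9.036.

9.04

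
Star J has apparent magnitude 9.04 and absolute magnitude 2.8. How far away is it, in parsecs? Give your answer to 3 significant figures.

177 pc

m − M = 5 log₁₀(d/10 pc)
9.04 − (2.8) = 6.24 = 5 log₁₀(d/10)
d = 10 × 10^(6.24/5) = 10 × 10^1.248 = 177.0 pc.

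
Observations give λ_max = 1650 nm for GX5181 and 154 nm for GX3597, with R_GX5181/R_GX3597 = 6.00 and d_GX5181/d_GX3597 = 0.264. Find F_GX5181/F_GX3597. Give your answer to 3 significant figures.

0.0392

Wien's law: T_GX5181/T_GX3597 = λ_GX3597/λ_GX5181 = 154/1650 = 0.09333.
L_GX5181/L_GX3597 = (R_GX5181/R_GX3597)²(T_GX5181/T_GX3597)⁴ = (6.00)²(0.09333)⁴ = 0.002732.
F_GX5181/F_GX3597 = (L_GX5181/L_GX3597)/(d_GX5181/d_GX3597)² = 0.002732/(0.264)² = 0.03920.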